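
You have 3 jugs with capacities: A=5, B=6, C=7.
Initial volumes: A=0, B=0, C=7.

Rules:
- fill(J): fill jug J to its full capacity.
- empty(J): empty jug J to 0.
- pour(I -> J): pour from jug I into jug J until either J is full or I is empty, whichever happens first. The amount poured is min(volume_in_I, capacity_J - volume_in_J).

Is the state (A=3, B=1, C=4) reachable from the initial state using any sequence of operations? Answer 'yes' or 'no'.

Answer: no

Derivation:
BFS explored all 216 reachable states.
Reachable set includes: (0,0,0), (0,0,1), (0,0,2), (0,0,3), (0,0,4), (0,0,5), (0,0,6), (0,0,7), (0,1,0), (0,1,1), (0,1,2), (0,1,3) ...
Target (A=3, B=1, C=4) not in reachable set → no.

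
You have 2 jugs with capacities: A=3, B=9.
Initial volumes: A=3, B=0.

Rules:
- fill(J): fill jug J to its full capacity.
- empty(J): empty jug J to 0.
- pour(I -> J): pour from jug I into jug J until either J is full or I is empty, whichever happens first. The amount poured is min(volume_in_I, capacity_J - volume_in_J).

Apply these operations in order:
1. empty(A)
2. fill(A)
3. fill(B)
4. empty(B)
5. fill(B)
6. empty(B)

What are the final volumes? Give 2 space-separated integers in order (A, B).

Answer: 3 0

Derivation:
Step 1: empty(A) -> (A=0 B=0)
Step 2: fill(A) -> (A=3 B=0)
Step 3: fill(B) -> (A=3 B=9)
Step 4: empty(B) -> (A=3 B=0)
Step 5: fill(B) -> (A=3 B=9)
Step 6: empty(B) -> (A=3 B=0)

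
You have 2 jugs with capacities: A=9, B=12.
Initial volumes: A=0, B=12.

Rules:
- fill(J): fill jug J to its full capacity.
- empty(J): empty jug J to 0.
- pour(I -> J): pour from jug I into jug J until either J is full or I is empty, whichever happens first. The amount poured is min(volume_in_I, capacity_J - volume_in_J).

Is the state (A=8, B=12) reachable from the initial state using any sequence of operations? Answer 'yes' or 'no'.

BFS explored all 14 reachable states.
Reachable set includes: (0,0), (0,3), (0,6), (0,9), (0,12), (3,0), (3,12), (6,0), (6,12), (9,0), (9,3), (9,6) ...
Target (A=8, B=12) not in reachable set → no.

Answer: no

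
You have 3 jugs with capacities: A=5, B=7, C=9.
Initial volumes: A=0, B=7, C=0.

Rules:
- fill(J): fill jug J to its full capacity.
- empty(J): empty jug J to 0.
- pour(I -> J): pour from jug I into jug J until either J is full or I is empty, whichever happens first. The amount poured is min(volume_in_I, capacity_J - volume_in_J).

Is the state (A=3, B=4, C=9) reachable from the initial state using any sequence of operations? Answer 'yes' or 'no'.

BFS from (A=0, B=7, C=0):
  1. fill(A) -> (A=5 B=7 C=0)
  2. pour(A -> C) -> (A=0 B=7 C=5)
  3. pour(B -> C) -> (A=0 B=3 C=9)
  4. pour(C -> A) -> (A=5 B=3 C=4)
  5. empty(A) -> (A=0 B=3 C=4)
  6. pour(B -> A) -> (A=3 B=0 C=4)
  7. pour(C -> B) -> (A=3 B=4 C=0)
  8. fill(C) -> (A=3 B=4 C=9)
Target reached → yes.

Answer: yes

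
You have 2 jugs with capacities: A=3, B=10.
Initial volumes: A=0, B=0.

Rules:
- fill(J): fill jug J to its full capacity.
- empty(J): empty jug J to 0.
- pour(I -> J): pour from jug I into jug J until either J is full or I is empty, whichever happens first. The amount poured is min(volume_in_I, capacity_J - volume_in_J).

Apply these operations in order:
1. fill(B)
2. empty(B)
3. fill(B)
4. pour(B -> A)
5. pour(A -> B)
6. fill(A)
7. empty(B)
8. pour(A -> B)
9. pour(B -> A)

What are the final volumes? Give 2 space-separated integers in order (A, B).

Step 1: fill(B) -> (A=0 B=10)
Step 2: empty(B) -> (A=0 B=0)
Step 3: fill(B) -> (A=0 B=10)
Step 4: pour(B -> A) -> (A=3 B=7)
Step 5: pour(A -> B) -> (A=0 B=10)
Step 6: fill(A) -> (A=3 B=10)
Step 7: empty(B) -> (A=3 B=0)
Step 8: pour(A -> B) -> (A=0 B=3)
Step 9: pour(B -> A) -> (A=3 B=0)

Answer: 3 0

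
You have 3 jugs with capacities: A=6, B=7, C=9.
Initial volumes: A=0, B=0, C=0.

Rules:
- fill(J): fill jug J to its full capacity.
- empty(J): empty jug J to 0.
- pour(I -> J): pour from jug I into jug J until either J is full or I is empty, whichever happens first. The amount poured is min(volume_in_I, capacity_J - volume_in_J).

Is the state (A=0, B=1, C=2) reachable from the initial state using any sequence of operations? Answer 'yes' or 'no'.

Answer: yes

Derivation:
BFS from (A=0, B=0, C=0):
  1. fill(C) -> (A=0 B=0 C=9)
  2. pour(C -> B) -> (A=0 B=7 C=2)
  3. pour(B -> A) -> (A=6 B=1 C=2)
  4. empty(A) -> (A=0 B=1 C=2)
Target reached → yes.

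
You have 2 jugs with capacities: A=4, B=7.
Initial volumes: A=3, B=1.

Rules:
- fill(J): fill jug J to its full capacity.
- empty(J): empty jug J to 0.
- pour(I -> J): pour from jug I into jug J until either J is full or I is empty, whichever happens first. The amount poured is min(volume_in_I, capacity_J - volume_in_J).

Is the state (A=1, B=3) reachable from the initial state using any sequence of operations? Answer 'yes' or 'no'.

Answer: no

Derivation:
BFS explored all 23 reachable states.
Reachable set includes: (0,0), (0,1), (0,2), (0,3), (0,4), (0,5), (0,6), (0,7), (1,0), (1,7), (2,0), (2,7) ...
Target (A=1, B=3) not in reachable set → no.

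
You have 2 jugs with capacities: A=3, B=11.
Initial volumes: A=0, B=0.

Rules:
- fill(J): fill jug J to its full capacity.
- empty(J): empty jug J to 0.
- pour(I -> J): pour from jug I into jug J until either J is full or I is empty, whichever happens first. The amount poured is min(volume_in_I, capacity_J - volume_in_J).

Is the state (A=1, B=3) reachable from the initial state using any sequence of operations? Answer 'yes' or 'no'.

BFS explored all 28 reachable states.
Reachable set includes: (0,0), (0,1), (0,2), (0,3), (0,4), (0,5), (0,6), (0,7), (0,8), (0,9), (0,10), (0,11) ...
Target (A=1, B=3) not in reachable set → no.

Answer: no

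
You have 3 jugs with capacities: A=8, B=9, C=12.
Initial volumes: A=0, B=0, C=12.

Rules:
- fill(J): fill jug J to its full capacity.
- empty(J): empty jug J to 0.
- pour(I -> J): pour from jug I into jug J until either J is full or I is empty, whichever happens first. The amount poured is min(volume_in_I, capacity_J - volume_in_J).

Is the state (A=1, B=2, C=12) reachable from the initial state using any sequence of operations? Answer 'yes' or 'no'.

Answer: yes

Derivation:
BFS from (A=0, B=0, C=12):
  1. pour(C -> B) -> (A=0 B=9 C=3)
  2. pour(B -> A) -> (A=8 B=1 C=3)
  3. pour(A -> C) -> (A=0 B=1 C=11)
  4. pour(B -> A) -> (A=1 B=0 C=11)
  5. pour(C -> B) -> (A=1 B=9 C=2)
  6. empty(B) -> (A=1 B=0 C=2)
  7. pour(C -> B) -> (A=1 B=2 C=0)
  8. fill(C) -> (A=1 B=2 C=12)
Target reached → yes.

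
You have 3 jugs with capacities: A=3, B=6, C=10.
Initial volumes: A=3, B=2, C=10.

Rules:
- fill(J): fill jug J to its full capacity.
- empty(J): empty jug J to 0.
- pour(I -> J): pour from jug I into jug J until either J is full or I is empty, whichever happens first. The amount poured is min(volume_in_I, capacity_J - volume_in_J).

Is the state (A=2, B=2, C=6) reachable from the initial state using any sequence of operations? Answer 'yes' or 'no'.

Answer: no

Derivation:
BFS explored all 218 reachable states.
Reachable set includes: (0,0,0), (0,0,1), (0,0,2), (0,0,3), (0,0,4), (0,0,5), (0,0,6), (0,0,7), (0,0,8), (0,0,9), (0,0,10), (0,1,0) ...
Target (A=2, B=2, C=6) not in reachable set → no.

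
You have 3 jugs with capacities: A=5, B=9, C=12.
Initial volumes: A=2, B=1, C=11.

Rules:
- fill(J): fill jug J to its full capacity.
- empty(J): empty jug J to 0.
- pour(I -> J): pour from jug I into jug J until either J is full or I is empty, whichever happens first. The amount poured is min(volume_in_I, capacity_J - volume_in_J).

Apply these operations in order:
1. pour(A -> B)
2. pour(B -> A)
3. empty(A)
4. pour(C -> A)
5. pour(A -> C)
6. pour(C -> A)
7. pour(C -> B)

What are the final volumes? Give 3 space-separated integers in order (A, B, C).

Step 1: pour(A -> B) -> (A=0 B=3 C=11)
Step 2: pour(B -> A) -> (A=3 B=0 C=11)
Step 3: empty(A) -> (A=0 B=0 C=11)
Step 4: pour(C -> A) -> (A=5 B=0 C=6)
Step 5: pour(A -> C) -> (A=0 B=0 C=11)
Step 6: pour(C -> A) -> (A=5 B=0 C=6)
Step 7: pour(C -> B) -> (A=5 B=6 C=0)

Answer: 5 6 0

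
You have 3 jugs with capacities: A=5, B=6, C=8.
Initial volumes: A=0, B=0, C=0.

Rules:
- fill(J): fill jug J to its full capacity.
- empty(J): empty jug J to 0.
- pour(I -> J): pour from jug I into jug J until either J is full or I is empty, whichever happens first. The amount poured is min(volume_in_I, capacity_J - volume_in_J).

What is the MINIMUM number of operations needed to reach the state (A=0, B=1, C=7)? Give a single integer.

BFS from (A=0, B=0, C=0). One shortest path:
  1. fill(C) -> (A=0 B=0 C=8)
  2. pour(C -> B) -> (A=0 B=6 C=2)
  3. pour(B -> A) -> (A=5 B=1 C=2)
  4. pour(A -> C) -> (A=0 B=1 C=7)
Reached target in 4 moves.

Answer: 4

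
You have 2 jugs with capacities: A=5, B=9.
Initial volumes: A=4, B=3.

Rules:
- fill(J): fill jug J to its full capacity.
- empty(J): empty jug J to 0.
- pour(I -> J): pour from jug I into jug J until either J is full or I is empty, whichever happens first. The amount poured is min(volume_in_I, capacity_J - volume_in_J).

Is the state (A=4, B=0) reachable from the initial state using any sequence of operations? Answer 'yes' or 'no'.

Answer: yes

Derivation:
BFS from (A=4, B=3):
  1. empty(B) -> (A=4 B=0)
Target reached → yes.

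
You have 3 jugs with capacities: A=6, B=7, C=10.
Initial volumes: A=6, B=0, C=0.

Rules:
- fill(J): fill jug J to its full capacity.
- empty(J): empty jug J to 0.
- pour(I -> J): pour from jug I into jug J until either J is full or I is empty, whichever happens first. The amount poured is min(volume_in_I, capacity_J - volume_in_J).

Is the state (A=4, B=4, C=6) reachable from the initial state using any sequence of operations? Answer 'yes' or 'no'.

Answer: no

Derivation:
BFS explored all 346 reachable states.
Reachable set includes: (0,0,0), (0,0,1), (0,0,2), (0,0,3), (0,0,4), (0,0,5), (0,0,6), (0,0,7), (0,0,8), (0,0,9), (0,0,10), (0,1,0) ...
Target (A=4, B=4, C=6) not in reachable set → no.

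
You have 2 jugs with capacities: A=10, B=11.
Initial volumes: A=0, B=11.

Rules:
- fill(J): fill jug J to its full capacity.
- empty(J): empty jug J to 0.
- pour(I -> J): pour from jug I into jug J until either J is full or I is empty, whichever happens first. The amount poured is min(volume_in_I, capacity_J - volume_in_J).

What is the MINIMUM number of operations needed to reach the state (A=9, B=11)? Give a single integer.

BFS from (A=0, B=11). One shortest path:
  1. fill(A) -> (A=10 B=11)
  2. empty(B) -> (A=10 B=0)
  3. pour(A -> B) -> (A=0 B=10)
  4. fill(A) -> (A=10 B=10)
  5. pour(A -> B) -> (A=9 B=11)
Reached target in 5 moves.

Answer: 5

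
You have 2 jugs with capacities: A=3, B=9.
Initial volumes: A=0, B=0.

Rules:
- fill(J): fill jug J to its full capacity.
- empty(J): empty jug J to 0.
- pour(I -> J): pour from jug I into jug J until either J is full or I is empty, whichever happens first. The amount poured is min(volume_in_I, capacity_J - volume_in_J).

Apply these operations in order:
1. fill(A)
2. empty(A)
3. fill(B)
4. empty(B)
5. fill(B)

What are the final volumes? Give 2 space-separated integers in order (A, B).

Step 1: fill(A) -> (A=3 B=0)
Step 2: empty(A) -> (A=0 B=0)
Step 3: fill(B) -> (A=0 B=9)
Step 4: empty(B) -> (A=0 B=0)
Step 5: fill(B) -> (A=0 B=9)

Answer: 0 9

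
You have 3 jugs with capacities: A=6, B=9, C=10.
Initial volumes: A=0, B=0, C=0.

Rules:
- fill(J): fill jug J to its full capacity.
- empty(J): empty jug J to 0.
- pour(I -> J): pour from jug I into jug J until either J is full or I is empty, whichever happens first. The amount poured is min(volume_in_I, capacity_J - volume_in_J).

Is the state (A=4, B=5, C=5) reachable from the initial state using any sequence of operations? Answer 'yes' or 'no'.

Answer: no

Derivation:
BFS explored all 410 reachable states.
Reachable set includes: (0,0,0), (0,0,1), (0,0,2), (0,0,3), (0,0,4), (0,0,5), (0,0,6), (0,0,7), (0,0,8), (0,0,9), (0,0,10), (0,1,0) ...
Target (A=4, B=5, C=5) not in reachable set → no.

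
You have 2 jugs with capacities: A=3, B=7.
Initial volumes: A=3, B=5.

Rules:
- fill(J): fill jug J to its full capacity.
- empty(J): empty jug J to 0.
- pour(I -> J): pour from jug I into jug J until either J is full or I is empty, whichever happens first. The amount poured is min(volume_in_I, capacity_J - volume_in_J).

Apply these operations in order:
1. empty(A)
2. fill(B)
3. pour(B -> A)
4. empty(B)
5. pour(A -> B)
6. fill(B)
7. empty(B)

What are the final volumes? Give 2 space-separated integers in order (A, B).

Step 1: empty(A) -> (A=0 B=5)
Step 2: fill(B) -> (A=0 B=7)
Step 3: pour(B -> A) -> (A=3 B=4)
Step 4: empty(B) -> (A=3 B=0)
Step 5: pour(A -> B) -> (A=0 B=3)
Step 6: fill(B) -> (A=0 B=7)
Step 7: empty(B) -> (A=0 B=0)

Answer: 0 0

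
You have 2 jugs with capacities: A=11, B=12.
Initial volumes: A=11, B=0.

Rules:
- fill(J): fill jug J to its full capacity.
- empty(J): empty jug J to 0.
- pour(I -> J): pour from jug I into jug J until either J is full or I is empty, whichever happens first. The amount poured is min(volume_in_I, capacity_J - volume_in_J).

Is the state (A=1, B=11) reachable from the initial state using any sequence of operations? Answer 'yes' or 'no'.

BFS explored all 46 reachable states.
Reachable set includes: (0,0), (0,1), (0,2), (0,3), (0,4), (0,5), (0,6), (0,7), (0,8), (0,9), (0,10), (0,11) ...
Target (A=1, B=11) not in reachable set → no.

Answer: no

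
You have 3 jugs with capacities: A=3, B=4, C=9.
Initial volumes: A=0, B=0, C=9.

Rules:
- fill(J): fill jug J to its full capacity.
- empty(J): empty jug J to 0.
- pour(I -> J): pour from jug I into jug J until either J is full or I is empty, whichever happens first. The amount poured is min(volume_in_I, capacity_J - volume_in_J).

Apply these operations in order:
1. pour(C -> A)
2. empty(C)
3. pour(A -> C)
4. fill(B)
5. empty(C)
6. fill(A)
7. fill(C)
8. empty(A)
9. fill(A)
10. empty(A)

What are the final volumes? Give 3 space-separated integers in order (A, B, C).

Answer: 0 4 9

Derivation:
Step 1: pour(C -> A) -> (A=3 B=0 C=6)
Step 2: empty(C) -> (A=3 B=0 C=0)
Step 3: pour(A -> C) -> (A=0 B=0 C=3)
Step 4: fill(B) -> (A=0 B=4 C=3)
Step 5: empty(C) -> (A=0 B=4 C=0)
Step 6: fill(A) -> (A=3 B=4 C=0)
Step 7: fill(C) -> (A=3 B=4 C=9)
Step 8: empty(A) -> (A=0 B=4 C=9)
Step 9: fill(A) -> (A=3 B=4 C=9)
Step 10: empty(A) -> (A=0 B=4 C=9)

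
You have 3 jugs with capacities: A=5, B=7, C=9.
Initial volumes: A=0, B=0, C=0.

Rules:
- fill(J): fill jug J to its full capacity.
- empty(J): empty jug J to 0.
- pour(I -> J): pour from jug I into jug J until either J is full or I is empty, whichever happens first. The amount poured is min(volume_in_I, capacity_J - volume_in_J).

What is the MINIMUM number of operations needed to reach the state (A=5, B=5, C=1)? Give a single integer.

BFS from (A=0, B=0, C=0). One shortest path:
  1. fill(B) -> (A=0 B=7 C=0)
  2. fill(C) -> (A=0 B=7 C=9)
  3. pour(B -> A) -> (A=5 B=2 C=9)
  4. empty(A) -> (A=0 B=2 C=9)
  5. pour(B -> A) -> (A=2 B=0 C=9)
  6. pour(C -> A) -> (A=5 B=0 C=6)
  7. pour(A -> B) -> (A=0 B=5 C=6)
  8. pour(C -> A) -> (A=5 B=5 C=1)
Reached target in 8 moves.

Answer: 8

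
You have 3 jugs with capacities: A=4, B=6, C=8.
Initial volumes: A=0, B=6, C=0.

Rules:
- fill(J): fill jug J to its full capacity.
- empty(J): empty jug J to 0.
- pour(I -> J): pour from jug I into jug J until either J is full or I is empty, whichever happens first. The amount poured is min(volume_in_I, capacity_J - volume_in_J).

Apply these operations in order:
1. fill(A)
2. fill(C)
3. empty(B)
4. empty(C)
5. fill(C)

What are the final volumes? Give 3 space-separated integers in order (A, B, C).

Answer: 4 0 8

Derivation:
Step 1: fill(A) -> (A=4 B=6 C=0)
Step 2: fill(C) -> (A=4 B=6 C=8)
Step 3: empty(B) -> (A=4 B=0 C=8)
Step 4: empty(C) -> (A=4 B=0 C=0)
Step 5: fill(C) -> (A=4 B=0 C=8)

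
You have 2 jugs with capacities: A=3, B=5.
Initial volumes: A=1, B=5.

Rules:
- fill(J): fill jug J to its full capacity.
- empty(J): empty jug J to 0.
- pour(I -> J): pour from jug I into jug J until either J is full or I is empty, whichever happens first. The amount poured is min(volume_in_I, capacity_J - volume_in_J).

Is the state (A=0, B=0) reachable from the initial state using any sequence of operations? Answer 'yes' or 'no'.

Answer: yes

Derivation:
BFS from (A=1, B=5):
  1. empty(A) -> (A=0 B=5)
  2. empty(B) -> (A=0 B=0)
Target reached → yes.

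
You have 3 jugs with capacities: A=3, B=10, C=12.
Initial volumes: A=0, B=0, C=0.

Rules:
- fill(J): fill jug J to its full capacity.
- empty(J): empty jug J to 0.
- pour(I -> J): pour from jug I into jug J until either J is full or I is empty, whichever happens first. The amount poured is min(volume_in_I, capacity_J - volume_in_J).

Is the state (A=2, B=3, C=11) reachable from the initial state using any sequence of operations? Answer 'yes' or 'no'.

BFS explored all 374 reachable states.
Reachable set includes: (0,0,0), (0,0,1), (0,0,2), (0,0,3), (0,0,4), (0,0,5), (0,0,6), (0,0,7), (0,0,8), (0,0,9), (0,0,10), (0,0,11) ...
Target (A=2, B=3, C=11) not in reachable set → no.

Answer: no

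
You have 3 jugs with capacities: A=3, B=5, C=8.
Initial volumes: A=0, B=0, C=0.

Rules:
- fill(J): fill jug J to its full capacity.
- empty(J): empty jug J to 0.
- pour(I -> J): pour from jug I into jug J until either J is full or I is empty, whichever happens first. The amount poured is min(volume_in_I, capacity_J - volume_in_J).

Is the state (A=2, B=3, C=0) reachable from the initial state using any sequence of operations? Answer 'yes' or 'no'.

Answer: yes

Derivation:
BFS from (A=0, B=0, C=0):
  1. fill(B) -> (A=0 B=5 C=0)
  2. pour(B -> A) -> (A=3 B=2 C=0)
  3. pour(A -> C) -> (A=0 B=2 C=3)
  4. pour(B -> A) -> (A=2 B=0 C=3)
  5. pour(C -> B) -> (A=2 B=3 C=0)
Target reached → yes.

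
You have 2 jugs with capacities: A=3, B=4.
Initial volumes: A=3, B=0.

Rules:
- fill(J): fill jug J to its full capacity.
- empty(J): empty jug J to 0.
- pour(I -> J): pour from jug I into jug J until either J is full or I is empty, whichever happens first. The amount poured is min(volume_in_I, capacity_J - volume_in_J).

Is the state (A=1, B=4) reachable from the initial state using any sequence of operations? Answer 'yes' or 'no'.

BFS from (A=3, B=0):
  1. empty(A) -> (A=0 B=0)
  2. fill(B) -> (A=0 B=4)
  3. pour(B -> A) -> (A=3 B=1)
  4. empty(A) -> (A=0 B=1)
  5. pour(B -> A) -> (A=1 B=0)
  6. fill(B) -> (A=1 B=4)
Target reached → yes.

Answer: yes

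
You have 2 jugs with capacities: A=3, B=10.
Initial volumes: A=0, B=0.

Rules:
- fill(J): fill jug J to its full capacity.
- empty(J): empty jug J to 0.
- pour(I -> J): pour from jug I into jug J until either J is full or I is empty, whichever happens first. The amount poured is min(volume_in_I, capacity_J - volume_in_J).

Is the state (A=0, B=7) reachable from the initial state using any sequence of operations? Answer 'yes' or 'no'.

BFS from (A=0, B=0):
  1. fill(B) -> (A=0 B=10)
  2. pour(B -> A) -> (A=3 B=7)
  3. empty(A) -> (A=0 B=7)
Target reached → yes.

Answer: yes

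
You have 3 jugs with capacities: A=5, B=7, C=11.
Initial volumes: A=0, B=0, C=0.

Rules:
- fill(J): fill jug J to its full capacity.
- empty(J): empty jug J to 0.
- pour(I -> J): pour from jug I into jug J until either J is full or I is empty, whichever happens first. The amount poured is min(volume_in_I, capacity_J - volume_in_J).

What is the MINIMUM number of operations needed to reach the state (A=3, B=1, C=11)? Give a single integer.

Answer: 7

Derivation:
BFS from (A=0, B=0, C=0). One shortest path:
  1. fill(A) -> (A=5 B=0 C=0)
  2. pour(A -> B) -> (A=0 B=5 C=0)
  3. fill(A) -> (A=5 B=5 C=0)
  4. pour(A -> C) -> (A=0 B=5 C=5)
  5. fill(A) -> (A=5 B=5 C=5)
  6. pour(A -> B) -> (A=3 B=7 C=5)
  7. pour(B -> C) -> (A=3 B=1 C=11)
Reached target in 7 moves.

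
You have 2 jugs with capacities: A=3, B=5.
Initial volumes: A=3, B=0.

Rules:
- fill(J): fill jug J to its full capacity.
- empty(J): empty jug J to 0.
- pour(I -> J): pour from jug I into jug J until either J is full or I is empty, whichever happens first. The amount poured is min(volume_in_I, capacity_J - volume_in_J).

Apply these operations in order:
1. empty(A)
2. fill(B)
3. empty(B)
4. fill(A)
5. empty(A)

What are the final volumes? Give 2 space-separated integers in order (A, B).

Answer: 0 0

Derivation:
Step 1: empty(A) -> (A=0 B=0)
Step 2: fill(B) -> (A=0 B=5)
Step 3: empty(B) -> (A=0 B=0)
Step 4: fill(A) -> (A=3 B=0)
Step 5: empty(A) -> (A=0 B=0)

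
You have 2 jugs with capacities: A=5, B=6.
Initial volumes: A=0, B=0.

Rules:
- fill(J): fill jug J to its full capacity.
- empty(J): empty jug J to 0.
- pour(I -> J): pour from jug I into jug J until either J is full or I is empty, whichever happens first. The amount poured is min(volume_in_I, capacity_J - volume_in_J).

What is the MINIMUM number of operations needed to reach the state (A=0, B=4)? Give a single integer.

Answer: 6

Derivation:
BFS from (A=0, B=0). One shortest path:
  1. fill(A) -> (A=5 B=0)
  2. pour(A -> B) -> (A=0 B=5)
  3. fill(A) -> (A=5 B=5)
  4. pour(A -> B) -> (A=4 B=6)
  5. empty(B) -> (A=4 B=0)
  6. pour(A -> B) -> (A=0 B=4)
Reached target in 6 moves.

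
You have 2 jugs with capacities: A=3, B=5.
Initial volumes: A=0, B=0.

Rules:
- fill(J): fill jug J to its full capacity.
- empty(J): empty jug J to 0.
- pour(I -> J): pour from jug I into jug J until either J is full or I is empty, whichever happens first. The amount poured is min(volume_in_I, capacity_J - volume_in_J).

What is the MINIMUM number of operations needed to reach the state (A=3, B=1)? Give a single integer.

Answer: 7

Derivation:
BFS from (A=0, B=0). One shortest path:
  1. fill(A) -> (A=3 B=0)
  2. pour(A -> B) -> (A=0 B=3)
  3. fill(A) -> (A=3 B=3)
  4. pour(A -> B) -> (A=1 B=5)
  5. empty(B) -> (A=1 B=0)
  6. pour(A -> B) -> (A=0 B=1)
  7. fill(A) -> (A=3 B=1)
Reached target in 7 moves.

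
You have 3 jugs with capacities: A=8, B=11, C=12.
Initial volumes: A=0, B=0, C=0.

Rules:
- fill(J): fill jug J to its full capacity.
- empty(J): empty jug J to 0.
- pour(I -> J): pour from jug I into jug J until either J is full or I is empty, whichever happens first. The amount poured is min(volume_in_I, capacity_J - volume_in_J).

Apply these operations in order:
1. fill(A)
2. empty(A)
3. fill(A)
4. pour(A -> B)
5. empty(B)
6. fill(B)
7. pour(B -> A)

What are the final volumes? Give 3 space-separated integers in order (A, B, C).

Answer: 8 3 0

Derivation:
Step 1: fill(A) -> (A=8 B=0 C=0)
Step 2: empty(A) -> (A=0 B=0 C=0)
Step 3: fill(A) -> (A=8 B=0 C=0)
Step 4: pour(A -> B) -> (A=0 B=8 C=0)
Step 5: empty(B) -> (A=0 B=0 C=0)
Step 6: fill(B) -> (A=0 B=11 C=0)
Step 7: pour(B -> A) -> (A=8 B=3 C=0)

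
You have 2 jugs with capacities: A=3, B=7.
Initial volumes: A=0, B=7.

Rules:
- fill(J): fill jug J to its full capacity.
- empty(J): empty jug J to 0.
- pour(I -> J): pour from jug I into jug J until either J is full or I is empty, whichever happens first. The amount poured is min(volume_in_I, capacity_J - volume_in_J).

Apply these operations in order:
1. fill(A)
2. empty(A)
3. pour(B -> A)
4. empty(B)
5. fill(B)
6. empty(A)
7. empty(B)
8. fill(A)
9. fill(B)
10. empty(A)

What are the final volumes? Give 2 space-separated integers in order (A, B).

Answer: 0 7

Derivation:
Step 1: fill(A) -> (A=3 B=7)
Step 2: empty(A) -> (A=0 B=7)
Step 3: pour(B -> A) -> (A=3 B=4)
Step 4: empty(B) -> (A=3 B=0)
Step 5: fill(B) -> (A=3 B=7)
Step 6: empty(A) -> (A=0 B=7)
Step 7: empty(B) -> (A=0 B=0)
Step 8: fill(A) -> (A=3 B=0)
Step 9: fill(B) -> (A=3 B=7)
Step 10: empty(A) -> (A=0 B=7)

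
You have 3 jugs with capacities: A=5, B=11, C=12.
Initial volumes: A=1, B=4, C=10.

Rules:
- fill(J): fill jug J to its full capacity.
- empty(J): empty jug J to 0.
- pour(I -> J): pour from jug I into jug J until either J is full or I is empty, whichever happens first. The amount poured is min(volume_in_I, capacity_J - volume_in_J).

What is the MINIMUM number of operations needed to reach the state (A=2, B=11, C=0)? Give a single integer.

BFS from (A=1, B=4, C=10). One shortest path:
  1. empty(B) -> (A=1 B=0 C=10)
  2. fill(C) -> (A=1 B=0 C=12)
  3. pour(C -> B) -> (A=1 B=11 C=1)
  4. pour(C -> A) -> (A=2 B=11 C=0)
Reached target in 4 moves.

Answer: 4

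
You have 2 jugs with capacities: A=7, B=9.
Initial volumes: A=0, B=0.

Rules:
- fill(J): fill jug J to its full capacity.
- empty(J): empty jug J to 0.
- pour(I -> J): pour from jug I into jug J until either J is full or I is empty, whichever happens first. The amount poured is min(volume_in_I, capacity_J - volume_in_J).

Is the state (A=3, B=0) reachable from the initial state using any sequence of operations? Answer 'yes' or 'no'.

BFS from (A=0, B=0):
  1. fill(A) -> (A=7 B=0)
  2. pour(A -> B) -> (A=0 B=7)
  3. fill(A) -> (A=7 B=7)
  4. pour(A -> B) -> (A=5 B=9)
  5. empty(B) -> (A=5 B=0)
  6. pour(A -> B) -> (A=0 B=5)
  7. fill(A) -> (A=7 B=5)
  8. pour(A -> B) -> (A=3 B=9)
  9. empty(B) -> (A=3 B=0)
Target reached → yes.

Answer: yes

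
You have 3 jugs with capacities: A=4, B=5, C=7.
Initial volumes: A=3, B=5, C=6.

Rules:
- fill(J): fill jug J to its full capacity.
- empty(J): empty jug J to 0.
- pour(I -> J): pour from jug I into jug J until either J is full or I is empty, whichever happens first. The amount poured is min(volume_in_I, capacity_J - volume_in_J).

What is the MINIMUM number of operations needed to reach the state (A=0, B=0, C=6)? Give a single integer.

Answer: 2

Derivation:
BFS from (A=3, B=5, C=6). One shortest path:
  1. empty(A) -> (A=0 B=5 C=6)
  2. empty(B) -> (A=0 B=0 C=6)
Reached target in 2 moves.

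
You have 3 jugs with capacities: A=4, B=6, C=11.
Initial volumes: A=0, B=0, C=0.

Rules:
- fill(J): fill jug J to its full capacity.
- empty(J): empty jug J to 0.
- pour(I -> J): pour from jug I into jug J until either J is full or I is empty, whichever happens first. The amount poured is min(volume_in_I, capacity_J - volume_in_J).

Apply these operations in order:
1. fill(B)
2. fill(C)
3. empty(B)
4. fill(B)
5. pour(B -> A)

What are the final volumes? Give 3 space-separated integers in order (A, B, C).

Step 1: fill(B) -> (A=0 B=6 C=0)
Step 2: fill(C) -> (A=0 B=6 C=11)
Step 3: empty(B) -> (A=0 B=0 C=11)
Step 4: fill(B) -> (A=0 B=6 C=11)
Step 5: pour(B -> A) -> (A=4 B=2 C=11)

Answer: 4 2 11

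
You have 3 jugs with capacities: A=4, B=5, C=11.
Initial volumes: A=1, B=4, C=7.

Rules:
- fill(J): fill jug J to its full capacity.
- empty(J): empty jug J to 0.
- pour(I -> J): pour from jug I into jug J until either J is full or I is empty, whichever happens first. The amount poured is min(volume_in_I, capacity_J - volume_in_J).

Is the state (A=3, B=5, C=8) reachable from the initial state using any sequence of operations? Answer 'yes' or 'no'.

BFS from (A=1, B=4, C=7):
  1. fill(C) -> (A=1 B=4 C=11)
  2. pour(C -> A) -> (A=4 B=4 C=8)
  3. pour(A -> B) -> (A=3 B=5 C=8)
Target reached → yes.

Answer: yes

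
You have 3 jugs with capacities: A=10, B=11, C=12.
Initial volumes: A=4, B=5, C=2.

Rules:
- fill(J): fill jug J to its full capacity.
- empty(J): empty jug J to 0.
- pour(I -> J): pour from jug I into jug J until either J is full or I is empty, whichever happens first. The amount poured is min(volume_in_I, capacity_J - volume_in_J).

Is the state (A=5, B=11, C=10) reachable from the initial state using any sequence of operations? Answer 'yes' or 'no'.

Answer: yes

Derivation:
BFS from (A=4, B=5, C=2):
  1. fill(A) -> (A=10 B=5 C=2)
  2. empty(C) -> (A=10 B=5 C=0)
  3. pour(A -> C) -> (A=0 B=5 C=10)
  4. pour(B -> A) -> (A=5 B=0 C=10)
  5. fill(B) -> (A=5 B=11 C=10)
Target reached → yes.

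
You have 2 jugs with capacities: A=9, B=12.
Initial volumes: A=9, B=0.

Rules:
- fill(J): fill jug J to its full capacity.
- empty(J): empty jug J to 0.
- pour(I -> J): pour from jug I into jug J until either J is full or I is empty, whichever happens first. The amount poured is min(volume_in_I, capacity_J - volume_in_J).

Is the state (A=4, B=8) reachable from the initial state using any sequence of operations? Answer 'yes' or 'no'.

Answer: no

Derivation:
BFS explored all 14 reachable states.
Reachable set includes: (0,0), (0,3), (0,6), (0,9), (0,12), (3,0), (3,12), (6,0), (6,12), (9,0), (9,3), (9,6) ...
Target (A=4, B=8) not in reachable set → no.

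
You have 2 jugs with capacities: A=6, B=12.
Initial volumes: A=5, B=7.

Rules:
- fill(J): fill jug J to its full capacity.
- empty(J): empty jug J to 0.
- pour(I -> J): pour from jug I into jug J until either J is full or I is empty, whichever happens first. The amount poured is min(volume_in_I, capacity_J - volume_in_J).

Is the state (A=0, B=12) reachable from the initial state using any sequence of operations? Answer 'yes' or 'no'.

Answer: yes

Derivation:
BFS from (A=5, B=7):
  1. pour(A -> B) -> (A=0 B=12)
Target reached → yes.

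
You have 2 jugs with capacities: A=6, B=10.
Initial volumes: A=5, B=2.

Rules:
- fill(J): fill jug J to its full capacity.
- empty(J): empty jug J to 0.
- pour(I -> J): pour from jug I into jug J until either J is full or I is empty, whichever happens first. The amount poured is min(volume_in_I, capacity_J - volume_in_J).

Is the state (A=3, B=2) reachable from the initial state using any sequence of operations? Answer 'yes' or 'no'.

BFS explored all 33 reachable states.
Reachable set includes: (0,0), (0,1), (0,2), (0,3), (0,4), (0,5), (0,6), (0,7), (0,8), (0,9), (0,10), (1,0) ...
Target (A=3, B=2) not in reachable set → no.

Answer: no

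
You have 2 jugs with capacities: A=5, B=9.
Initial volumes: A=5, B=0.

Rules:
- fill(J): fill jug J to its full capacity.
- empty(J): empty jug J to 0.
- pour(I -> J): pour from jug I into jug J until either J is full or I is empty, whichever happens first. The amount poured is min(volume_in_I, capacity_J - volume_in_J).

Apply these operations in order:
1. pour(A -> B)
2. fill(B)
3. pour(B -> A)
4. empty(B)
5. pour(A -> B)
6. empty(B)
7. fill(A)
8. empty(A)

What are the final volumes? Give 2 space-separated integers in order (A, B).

Step 1: pour(A -> B) -> (A=0 B=5)
Step 2: fill(B) -> (A=0 B=9)
Step 3: pour(B -> A) -> (A=5 B=4)
Step 4: empty(B) -> (A=5 B=0)
Step 5: pour(A -> B) -> (A=0 B=5)
Step 6: empty(B) -> (A=0 B=0)
Step 7: fill(A) -> (A=5 B=0)
Step 8: empty(A) -> (A=0 B=0)

Answer: 0 0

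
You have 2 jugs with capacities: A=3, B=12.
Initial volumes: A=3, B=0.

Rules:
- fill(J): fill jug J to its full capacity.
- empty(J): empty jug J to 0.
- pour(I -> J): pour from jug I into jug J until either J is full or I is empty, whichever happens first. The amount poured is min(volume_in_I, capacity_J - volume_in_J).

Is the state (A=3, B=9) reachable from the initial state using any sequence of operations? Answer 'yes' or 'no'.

Answer: yes

Derivation:
BFS from (A=3, B=0):
  1. empty(A) -> (A=0 B=0)
  2. fill(B) -> (A=0 B=12)
  3. pour(B -> A) -> (A=3 B=9)
Target reached → yes.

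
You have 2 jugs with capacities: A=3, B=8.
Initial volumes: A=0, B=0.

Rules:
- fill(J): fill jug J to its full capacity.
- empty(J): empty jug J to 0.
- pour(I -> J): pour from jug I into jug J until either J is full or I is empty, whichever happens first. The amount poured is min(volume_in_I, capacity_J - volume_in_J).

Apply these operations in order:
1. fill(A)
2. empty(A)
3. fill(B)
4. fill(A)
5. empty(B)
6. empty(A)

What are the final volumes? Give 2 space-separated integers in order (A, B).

Step 1: fill(A) -> (A=3 B=0)
Step 2: empty(A) -> (A=0 B=0)
Step 3: fill(B) -> (A=0 B=8)
Step 4: fill(A) -> (A=3 B=8)
Step 5: empty(B) -> (A=3 B=0)
Step 6: empty(A) -> (A=0 B=0)

Answer: 0 0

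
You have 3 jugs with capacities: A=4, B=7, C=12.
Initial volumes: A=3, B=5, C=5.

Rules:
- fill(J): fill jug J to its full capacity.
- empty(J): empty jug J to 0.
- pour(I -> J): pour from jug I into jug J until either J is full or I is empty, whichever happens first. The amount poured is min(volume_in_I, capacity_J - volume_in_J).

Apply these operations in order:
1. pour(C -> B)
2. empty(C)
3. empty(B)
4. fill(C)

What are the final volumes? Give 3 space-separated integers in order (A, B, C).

Answer: 3 0 12

Derivation:
Step 1: pour(C -> B) -> (A=3 B=7 C=3)
Step 2: empty(C) -> (A=3 B=7 C=0)
Step 3: empty(B) -> (A=3 B=0 C=0)
Step 4: fill(C) -> (A=3 B=0 C=12)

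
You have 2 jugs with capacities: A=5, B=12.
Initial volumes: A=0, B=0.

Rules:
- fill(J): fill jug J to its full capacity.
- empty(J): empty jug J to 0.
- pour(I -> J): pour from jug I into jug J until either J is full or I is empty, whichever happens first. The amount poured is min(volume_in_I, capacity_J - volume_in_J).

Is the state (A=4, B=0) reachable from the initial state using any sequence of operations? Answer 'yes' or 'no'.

Answer: yes

Derivation:
BFS from (A=0, B=0):
  1. fill(B) -> (A=0 B=12)
  2. pour(B -> A) -> (A=5 B=7)
  3. empty(A) -> (A=0 B=7)
  4. pour(B -> A) -> (A=5 B=2)
  5. empty(A) -> (A=0 B=2)
  6. pour(B -> A) -> (A=2 B=0)
  7. fill(B) -> (A=2 B=12)
  8. pour(B -> A) -> (A=5 B=9)
  9. empty(A) -> (A=0 B=9)
  10. pour(B -> A) -> (A=5 B=4)
  11. empty(A) -> (A=0 B=4)
  12. pour(B -> A) -> (A=4 B=0)
Target reached → yes.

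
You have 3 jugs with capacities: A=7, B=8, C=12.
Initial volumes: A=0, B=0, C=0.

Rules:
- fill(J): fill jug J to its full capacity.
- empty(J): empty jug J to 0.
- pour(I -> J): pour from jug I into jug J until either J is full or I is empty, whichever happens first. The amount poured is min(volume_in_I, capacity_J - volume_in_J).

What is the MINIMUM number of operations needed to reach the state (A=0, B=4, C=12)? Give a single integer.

BFS from (A=0, B=0, C=0). One shortest path:
  1. fill(B) -> (A=0 B=8 C=0)
  2. pour(B -> C) -> (A=0 B=0 C=8)
  3. fill(B) -> (A=0 B=8 C=8)
  4. pour(B -> C) -> (A=0 B=4 C=12)
Reached target in 4 moves.

Answer: 4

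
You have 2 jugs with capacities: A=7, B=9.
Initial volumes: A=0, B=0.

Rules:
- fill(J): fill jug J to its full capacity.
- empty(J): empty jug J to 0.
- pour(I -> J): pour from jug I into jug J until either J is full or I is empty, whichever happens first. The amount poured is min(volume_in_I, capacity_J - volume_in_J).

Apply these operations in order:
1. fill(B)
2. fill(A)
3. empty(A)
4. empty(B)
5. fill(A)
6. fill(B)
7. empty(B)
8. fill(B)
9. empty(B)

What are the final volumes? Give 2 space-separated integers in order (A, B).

Answer: 7 0

Derivation:
Step 1: fill(B) -> (A=0 B=9)
Step 2: fill(A) -> (A=7 B=9)
Step 3: empty(A) -> (A=0 B=9)
Step 4: empty(B) -> (A=0 B=0)
Step 5: fill(A) -> (A=7 B=0)
Step 6: fill(B) -> (A=7 B=9)
Step 7: empty(B) -> (A=7 B=0)
Step 8: fill(B) -> (A=7 B=9)
Step 9: empty(B) -> (A=7 B=0)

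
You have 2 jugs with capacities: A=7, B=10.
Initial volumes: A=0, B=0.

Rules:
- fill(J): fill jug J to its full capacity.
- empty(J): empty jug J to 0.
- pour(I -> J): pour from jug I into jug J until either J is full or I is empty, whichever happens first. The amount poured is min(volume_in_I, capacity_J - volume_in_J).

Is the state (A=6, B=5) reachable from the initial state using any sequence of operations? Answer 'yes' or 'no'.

Answer: no

Derivation:
BFS explored all 34 reachable states.
Reachable set includes: (0,0), (0,1), (0,2), (0,3), (0,4), (0,5), (0,6), (0,7), (0,8), (0,9), (0,10), (1,0) ...
Target (A=6, B=5) not in reachable set → no.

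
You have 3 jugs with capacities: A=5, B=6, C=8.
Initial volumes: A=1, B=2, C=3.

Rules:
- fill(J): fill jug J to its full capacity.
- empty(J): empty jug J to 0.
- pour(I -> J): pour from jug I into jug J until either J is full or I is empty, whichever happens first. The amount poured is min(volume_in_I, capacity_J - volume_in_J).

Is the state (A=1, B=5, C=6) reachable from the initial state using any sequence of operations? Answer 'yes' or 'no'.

Answer: no

Derivation:
BFS explored all 239 reachable states.
Reachable set includes: (0,0,0), (0,0,1), (0,0,2), (0,0,3), (0,0,4), (0,0,5), (0,0,6), (0,0,7), (0,0,8), (0,1,0), (0,1,1), (0,1,2) ...
Target (A=1, B=5, C=6) not in reachable set → no.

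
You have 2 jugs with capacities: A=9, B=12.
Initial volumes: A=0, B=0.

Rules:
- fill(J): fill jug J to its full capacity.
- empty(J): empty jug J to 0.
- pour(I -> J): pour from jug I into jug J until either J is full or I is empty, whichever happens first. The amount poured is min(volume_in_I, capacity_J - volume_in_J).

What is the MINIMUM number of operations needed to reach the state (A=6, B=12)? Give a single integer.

Answer: 4

Derivation:
BFS from (A=0, B=0). One shortest path:
  1. fill(A) -> (A=9 B=0)
  2. pour(A -> B) -> (A=0 B=9)
  3. fill(A) -> (A=9 B=9)
  4. pour(A -> B) -> (A=6 B=12)
Reached target in 4 moves.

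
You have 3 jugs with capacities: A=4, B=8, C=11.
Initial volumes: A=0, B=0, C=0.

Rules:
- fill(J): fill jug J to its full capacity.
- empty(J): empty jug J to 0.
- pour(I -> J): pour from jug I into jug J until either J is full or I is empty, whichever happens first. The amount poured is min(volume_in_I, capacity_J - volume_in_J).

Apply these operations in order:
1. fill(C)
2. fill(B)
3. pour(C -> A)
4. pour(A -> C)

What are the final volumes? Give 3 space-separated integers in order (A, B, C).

Answer: 0 8 11

Derivation:
Step 1: fill(C) -> (A=0 B=0 C=11)
Step 2: fill(B) -> (A=0 B=8 C=11)
Step 3: pour(C -> A) -> (A=4 B=8 C=7)
Step 4: pour(A -> C) -> (A=0 B=8 C=11)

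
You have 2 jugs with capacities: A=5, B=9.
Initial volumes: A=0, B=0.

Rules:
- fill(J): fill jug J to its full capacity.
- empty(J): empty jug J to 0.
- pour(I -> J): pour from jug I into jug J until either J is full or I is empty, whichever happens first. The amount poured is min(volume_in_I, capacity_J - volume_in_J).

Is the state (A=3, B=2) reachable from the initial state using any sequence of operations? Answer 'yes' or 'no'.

Answer: no

Derivation:
BFS explored all 28 reachable states.
Reachable set includes: (0,0), (0,1), (0,2), (0,3), (0,4), (0,5), (0,6), (0,7), (0,8), (0,9), (1,0), (1,9) ...
Target (A=3, B=2) not in reachable set → no.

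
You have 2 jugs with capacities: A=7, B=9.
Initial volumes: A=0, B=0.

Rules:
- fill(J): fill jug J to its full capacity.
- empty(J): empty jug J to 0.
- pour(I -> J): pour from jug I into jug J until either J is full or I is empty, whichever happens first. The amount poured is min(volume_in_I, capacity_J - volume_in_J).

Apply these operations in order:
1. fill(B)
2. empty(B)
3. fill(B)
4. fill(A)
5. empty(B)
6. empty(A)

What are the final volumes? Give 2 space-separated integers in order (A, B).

Step 1: fill(B) -> (A=0 B=9)
Step 2: empty(B) -> (A=0 B=0)
Step 3: fill(B) -> (A=0 B=9)
Step 4: fill(A) -> (A=7 B=9)
Step 5: empty(B) -> (A=7 B=0)
Step 6: empty(A) -> (A=0 B=0)

Answer: 0 0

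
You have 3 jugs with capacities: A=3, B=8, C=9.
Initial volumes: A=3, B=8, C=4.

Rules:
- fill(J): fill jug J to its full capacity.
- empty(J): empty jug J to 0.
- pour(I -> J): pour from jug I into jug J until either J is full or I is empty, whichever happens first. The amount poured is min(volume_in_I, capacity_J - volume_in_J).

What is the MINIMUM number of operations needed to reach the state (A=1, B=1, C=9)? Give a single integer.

Answer: 8

Derivation:
BFS from (A=3, B=8, C=4). One shortest path:
  1. empty(B) -> (A=3 B=0 C=4)
  2. pour(A -> C) -> (A=0 B=0 C=7)
  3. fill(A) -> (A=3 B=0 C=7)
  4. pour(A -> C) -> (A=1 B=0 C=9)
  5. pour(C -> B) -> (A=1 B=8 C=1)
  6. empty(B) -> (A=1 B=0 C=1)
  7. pour(C -> B) -> (A=1 B=1 C=0)
  8. fill(C) -> (A=1 B=1 C=9)
Reached target in 8 moves.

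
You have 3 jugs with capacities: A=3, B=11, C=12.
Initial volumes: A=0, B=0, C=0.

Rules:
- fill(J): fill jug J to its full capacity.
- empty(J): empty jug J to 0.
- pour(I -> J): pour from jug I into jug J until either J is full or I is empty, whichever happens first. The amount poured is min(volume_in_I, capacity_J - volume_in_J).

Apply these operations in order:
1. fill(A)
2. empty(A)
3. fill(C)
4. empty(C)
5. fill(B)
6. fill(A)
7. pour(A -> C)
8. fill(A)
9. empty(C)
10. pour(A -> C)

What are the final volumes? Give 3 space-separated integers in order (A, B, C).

Answer: 0 11 3

Derivation:
Step 1: fill(A) -> (A=3 B=0 C=0)
Step 2: empty(A) -> (A=0 B=0 C=0)
Step 3: fill(C) -> (A=0 B=0 C=12)
Step 4: empty(C) -> (A=0 B=0 C=0)
Step 5: fill(B) -> (A=0 B=11 C=0)
Step 6: fill(A) -> (A=3 B=11 C=0)
Step 7: pour(A -> C) -> (A=0 B=11 C=3)
Step 8: fill(A) -> (A=3 B=11 C=3)
Step 9: empty(C) -> (A=3 B=11 C=0)
Step 10: pour(A -> C) -> (A=0 B=11 C=3)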